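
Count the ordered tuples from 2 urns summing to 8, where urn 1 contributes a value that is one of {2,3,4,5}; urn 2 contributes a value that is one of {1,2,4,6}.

2

The generating function for the choices is (q^2 + q^3 + q^4 + q^5)·(q + q^2 + q^4 + q^6); the count is [q^8].
(q^2 + q^3 + q^4 + q^5) has coefficients 0,0,1,1,1,1 for degrees 0…5.
(q + q^2 + q^4 + q^6) has coefficients 0,1,1,0,1,0,1,0,0 for degrees 0…8.
[q^8] = 1·1 + 1·0 + 1·1 + 1·0 = 2.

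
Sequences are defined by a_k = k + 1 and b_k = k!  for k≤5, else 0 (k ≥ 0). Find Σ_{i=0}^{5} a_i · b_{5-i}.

Write out a_i and b_{5-i} for i = 0,…,5 and sum the products.
Σ = 1·120 + 2·24 + 3·6 + 4·2 + 5·1 + 6·1 = 205.

205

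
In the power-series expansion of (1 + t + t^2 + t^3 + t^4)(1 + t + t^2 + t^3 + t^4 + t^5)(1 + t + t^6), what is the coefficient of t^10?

(1 + t + t^2 + t^3 + t^4) has coefficients 1,1,1,1,1 for degrees 0…4.
(1 + t + t^2 + t^3 + t^4 + t^5) has coefficients 1,1,1,1,1,1,0,0,0,0,0 for degrees 0…10.
Finally multiplying by (1 + t + t^6), the product of all factors after the first has coefficients 1,2,2,2,2,2,2,1,1,1,1 for degrees 0…10.
[t^10] = 1·1 + 1·1 + 1·1 + 1·1 + 1·2 = 6.

6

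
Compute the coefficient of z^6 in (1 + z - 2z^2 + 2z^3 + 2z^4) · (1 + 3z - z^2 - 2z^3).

-6

(1 + z - 2z^2 + 2z^3 + 2z^4) has coefficients 1,1,-2,2,2 for degrees 0…4.
(1 + 3z - z^2 - 2z^3) has coefficients 1,3,-1,-2,0,0,0 for degrees 0…6.
[z^6] = 1·0 + 1·0 − 2·0 + 2·(-2) + 2·(-1) = -6.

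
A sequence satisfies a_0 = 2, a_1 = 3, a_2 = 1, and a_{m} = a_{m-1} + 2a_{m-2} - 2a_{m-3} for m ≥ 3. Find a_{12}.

-61

The ordinary generating function has denominator 1 - t - 2t^2 + 2t^3.
Iterating the recurrence: a_0,…,a_{12} = 2, 3, 1, 3, -1, 3, -5, 3, -13, 3, -29, 3, -61.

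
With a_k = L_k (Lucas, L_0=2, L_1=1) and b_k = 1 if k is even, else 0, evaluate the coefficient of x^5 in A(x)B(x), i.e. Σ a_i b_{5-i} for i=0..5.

Write out a_i and b_{5-i} for i = 0,…,5 and sum the products.
Σ = 2·0 + 1·1 + 3·0 + 4·1 + 7·0 + 11·1 = 16.

16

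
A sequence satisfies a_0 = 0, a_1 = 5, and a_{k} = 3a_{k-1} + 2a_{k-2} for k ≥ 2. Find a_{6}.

The ordinary generating function has denominator 1 - 3x - 2x^2.
Iterating the recurrence: a_0,…,a_{6} = 0, 5, 15, 55, 195, 695, 2475.

2475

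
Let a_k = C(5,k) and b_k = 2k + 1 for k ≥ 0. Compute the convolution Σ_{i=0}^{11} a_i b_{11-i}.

Write out a_i and b_{11-i} for i = 0,…,11 and sum the products.
Σ = 1·23 + 5·21 + 10·19 + 10·17 + 5·15 + 1·13 + 0·11 + 0·9 + 0·7 + 0·5 + 0·3 + 0·1 = 576.

576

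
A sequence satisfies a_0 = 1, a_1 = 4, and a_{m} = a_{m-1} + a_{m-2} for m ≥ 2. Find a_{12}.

665

The ordinary generating function has denominator 1 - x - x^2.
Iterating the recurrence: a_0,…,a_{12} = 1, 4, 5, 9, 14, 23, 37, 60, 97, 157, 254, 411, 665.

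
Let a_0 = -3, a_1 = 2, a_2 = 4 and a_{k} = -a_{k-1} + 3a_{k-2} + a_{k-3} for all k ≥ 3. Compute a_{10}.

1092

The ordinary generating function has denominator 1 + z - 3z^2 - z^3.
Iterating the recurrence: a_0,…,a_{10} = -3, 2, 4, -1, 15, -14, 58, -85, 245, -442, 1092.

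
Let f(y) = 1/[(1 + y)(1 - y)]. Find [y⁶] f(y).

1

Partial fractions give a closed form: a_n = (1/2)·(-1)^n + (1/2)·1^n.
At n = 6: a_6 = 1.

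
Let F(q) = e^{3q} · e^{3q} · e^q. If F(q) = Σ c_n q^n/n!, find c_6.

117649

The EGF product rule gives c_6 = Σ_{k_1+k_2+k_3=6} C(6; k_1,k_2,k_3) · ∏ g_i(k_i), where e^{3q} gives (3)^k; e^{3q} gives (3)^k; e^q gives (1)^k.
g_1(k) for k = 0…6: 1, 3, 9, 27, 81, 243, 729.
g_2(k) for k = 0…6: 1, 3, 9, 27, 81, 243, 729.
g_3(k) for k = 0…6: 1, 1, 1, 1, 1, 1, 1.
First combine the last two factors: h(k) = Σ_j C(k,j)·g_2(j)·g_3(k−j) for k = 0…6: 1, 4, 16, 64, 256, 1024, 4096.
c_6 = Σ_k C(6,k)·g_1(k)·h(6−k) = 1·1·4096 + 6·3·1024 + 15·9·256 + 20·27·64 + 15·81·16 + 6·243·4 + 1·729·1 = 4096 + 18432 + 34560 + 34560 + 19440 + 5832 + 729 = 117649.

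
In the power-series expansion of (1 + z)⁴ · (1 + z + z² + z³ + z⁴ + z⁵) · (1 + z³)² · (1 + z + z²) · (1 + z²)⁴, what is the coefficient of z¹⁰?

(1 + z)⁴ has coefficients 1,4,6,4,1 for degrees 0…4.
(1 + z + z² + z³ + z⁴ + z⁵) has coefficients 1,1,1,1,1,1,0,0,0,0,0 for degrees 0…10.
Multiplying by (1 + z³)² gives running coefficients 1,1,1,3,3,3,3,3,3,1,1 for degrees 0…10.
Multiplying by (1 + z + z²) gives running coefficients 1,2,3,5,7,9,9,9,9,7,5 for degrees 0…10.
Finally multiplying by (1 + z²)⁴, the product of all factors after the first has coefficients 1,2,7,13,25,41,59,83,100,119,126 for degrees 0…10.
[z¹⁰] = 1·126 + 4·119 + 6·100 + 4·83 + 1·59 = 1593.

1593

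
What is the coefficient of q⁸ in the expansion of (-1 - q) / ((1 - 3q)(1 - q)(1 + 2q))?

Partial fractions give a closed form: a_n = (-6/5)·3^n + (1/3)·1^n + (-2/15)·(-2)^n.
At n = 8: a_8 = -7907.

-7907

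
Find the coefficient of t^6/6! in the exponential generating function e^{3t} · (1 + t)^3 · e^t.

The EGF product rule gives c_6 = Σ_{k_1+k_2+k_3=6} C(6; k_1,k_2,k_3) · ∏ g_i(k_i), where e^{3t} gives (3)^k; (1+t)^3 gives the falling factorial (3)_k; e^t gives (1)^k.
g_1(k) for k = 0…6: 1, 3, 9, 27, 81, 243, 729.
g_2(k) for k = 0…6: 1, 3, 6, 6, 0, 0, 0.
g_3(k) for k = 0…6: 1, 1, 1, 1, 1, 1, 1.
First combine the last two factors: h(k) = Σ_j C(k,j)·g_2(j)·g_3(k−j) for k = 0…6: 1, 4, 13, 34, 73, 136, 229.
c_6 = Σ_k C(6,k)·g_1(k)·h(6−k) = 1·1·229 + 6·3·136 + 15·9·73 + 20·27·34 + 15·81·13 + 6·243·4 + 1·729·1 = 229 + 2448 + 9855 + 18360 + 15795 + 5832 + 729 = 53248.

53248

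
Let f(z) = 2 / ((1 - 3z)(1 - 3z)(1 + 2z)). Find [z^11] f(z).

The denominator gives the recurrence a_n = 4a_(n−1) + 3a_(n−2) − 18a_(n−3) for n ≥ 3; the numerator fixes a_0 = 2, a_1 = 8, a_2 = 38.
Iterating: 2, 8, 38, 140, 530, 1856, 6494, 22004, 74090, 245480, 808118, 2635292, so a_11 = 2635292.

2635292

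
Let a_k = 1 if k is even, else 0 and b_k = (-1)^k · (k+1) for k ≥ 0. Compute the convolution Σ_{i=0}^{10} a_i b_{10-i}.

36

The convolution is the t^10 coefficient of A(t)B(t).
Σ = 1·11 + 0·(-10) + 1·9 + 0·(-8) + 1·7 + 0·(-6) + 1·5 + 0·(-4) + 1·3 + 0·(-2) + 1·1 = 36.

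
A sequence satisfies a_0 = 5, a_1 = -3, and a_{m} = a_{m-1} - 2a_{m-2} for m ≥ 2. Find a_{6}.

The ordinary generating function has denominator 1 - q + 2q^2.
Iterating the recurrence: a_0,…,a_{6} = 5, -3, -13, -7, 19, 33, -5.

-5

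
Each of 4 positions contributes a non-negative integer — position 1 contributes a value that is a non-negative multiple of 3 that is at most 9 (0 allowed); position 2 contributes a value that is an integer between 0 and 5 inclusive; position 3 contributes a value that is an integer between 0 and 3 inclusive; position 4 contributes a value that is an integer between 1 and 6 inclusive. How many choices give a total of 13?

The generating function for the choices is (1 + q^3 + q^6 + q^9)·(1 + q + q^2 + q^3 + q^4 + q^5)·(1 + q + q^2 + q^3)·(q + q^2 + q^3 + q^4 + q^5 + q^6); the count is [q^13].
(1 + q^3 + q^6 + q^9) has coefficients 1,0,0,1,0,0,1,0,0,1 for degrees 0…9.
(1 + q + q^2 + q^3 + q^4 + q^5) has coefficients 1,1,1,1,1,1,0,0,0,0,0,0,0,0 for degrees 0…13.
Multiplying by (1 + q + q^2 + q^3) gives running coefficients 1,2,3,4,4,4,3,2,1,0,0,0,0,0 for degrees 0…13.
Finally multiplying by (q + q^2 + q^3 + q^4 + q^5 + q^6), the product of all factors after the first has coefficients 0,1,3,6,10,14,18,20,20,18,14,10,6,3 for degrees 0…13.
[q^13] = 1·3 + 1·14 + 1·20 + 1·10 = 47.

47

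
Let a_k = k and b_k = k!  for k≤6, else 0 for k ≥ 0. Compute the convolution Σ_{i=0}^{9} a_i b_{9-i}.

2827

The convolution is the t^9 coefficient of A(t)B(t).
Σ = 0·0 + 1·0 + 2·0 + 3·720 + 4·120 + 5·24 + 6·6 + 7·2 + 8·1 + 9·1 = 2827.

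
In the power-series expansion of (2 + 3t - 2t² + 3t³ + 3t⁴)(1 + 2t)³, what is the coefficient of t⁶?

60

(2 + 3t - 2t² + 3t³ + 3t⁴) has coefficients 2,3,-2,3,3 for degrees 0…4.
(1 + 2t)³ has coefficients 1,6,12,8,0,0,0 for degrees 0…6.
[t⁶] = 2·0 + 3·0 − 2·0 + 3·8 + 3·12 = 60.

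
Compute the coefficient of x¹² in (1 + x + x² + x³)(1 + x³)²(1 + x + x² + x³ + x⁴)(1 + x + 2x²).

17

(1 + x + x² + x³) has coefficients 1,1,1,1 for degrees 0…3.
(1 + x³)² has coefficients 1,0,0,2,0,0,1,0,0,0,0,0,0 for degrees 0…12.
Multiplying by (1 + x + x² + x³ + x⁴) gives running coefficients 1,1,1,3,3,2,3,3,1,1,1,0,0 for degrees 0…12.
Finally multiplying by (1 + x + 2x²), the product of all factors after the first has coefficients 1,2,4,6,8,11,11,10,10,8,4,3,2 for degrees 0…12.
[x¹²] = 1·2 + 1·3 + 1·4 + 1·8 = 17.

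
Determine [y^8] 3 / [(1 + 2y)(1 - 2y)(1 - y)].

1023

The denominator gives the recurrence a_n = a_(n−1) + 4a_(n−2) − 4a_(n−3) for n ≥ 3; the numerator fixes a_0 = 3, a_1 = 3, a_2 = 15.
Iterating: 3, 3, 15, 15, 63, 63, 255, 255, 1023, so a_8 = 1023.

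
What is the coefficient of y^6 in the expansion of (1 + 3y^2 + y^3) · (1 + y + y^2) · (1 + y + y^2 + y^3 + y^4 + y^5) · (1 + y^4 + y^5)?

22

(1 + 3y^2 + y^3) has coefficients 1,0,3,1 for degrees 0…3.
(1 + y + y^2) has coefficients 1,1,1,0,0,0,0 for degrees 0…6.
Multiplying by (1 + y + y^2 + y^3 + y^4 + y^5) gives running coefficients 1,2,3,3,3,3,2 for degrees 0…6.
Finally multiplying by (1 + y^4 + y^5), the product of all factors after the first has coefficients 1,2,3,3,4,6,7 for degrees 0…6.
[y^6] = 1·7 + 3·4 + 1·3 = 22.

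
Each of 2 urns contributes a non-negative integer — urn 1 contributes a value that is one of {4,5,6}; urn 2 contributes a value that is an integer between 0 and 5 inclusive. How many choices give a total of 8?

3

The generating function for the choices is (x^4 + x^5 + x^6)·(1 + x + x^2 + x^3 + x^4 + x^5); the count is [x^8].
(x^4 + x^5 + x^6) has coefficients 0,0,0,0,1,1,1 for degrees 0…6.
(1 + x + x^2 + x^3 + x^4 + x^5) has coefficients 1,1,1,1,1,1,0,0,0 for degrees 0…8.
[x^8] = 1·1 + 1·1 + 1·1 = 3.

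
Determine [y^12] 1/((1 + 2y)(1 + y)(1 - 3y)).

242425

Partial fractions give a closed form: a_n = (4/5)·(-2)^n + (-1/4)·(-1)^n + (9/20)·3^n.
At n = 12: a_12 = 242425.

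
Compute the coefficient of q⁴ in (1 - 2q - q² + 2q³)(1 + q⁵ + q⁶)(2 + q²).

(1 - 2q - q² + 2q³) has coefficients 1,-2,-1,2 for degrees 0…3.
(1 + q⁵ + q⁶) has coefficients 1,0,0,0,0 for degrees 0…4.
Finally multiplying by (2 + q²), the product of all factors after the first has coefficients 2,0,1,0,0 for degrees 0…4.
[q⁴] = 1·0 − 2·0 − 1·1 + 2·0 = -1.

-1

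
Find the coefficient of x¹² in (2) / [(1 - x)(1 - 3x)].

1594322

Partial fractions give a closed form: a_n = (-1)·1^n + (3)·3^n.
At n = 12: a_12 = 1594322.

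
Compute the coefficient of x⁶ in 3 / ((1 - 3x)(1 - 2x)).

6177

Partial fractions give a closed form: a_n = (9)·3^n + (-6)·2^n.
At n = 6: a_6 = 6177.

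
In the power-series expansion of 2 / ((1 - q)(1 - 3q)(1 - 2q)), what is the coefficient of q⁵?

Partial fractions give a closed form: a_n = (1)·1^n + (9)·3^n + (-8)·2^n.
At n = 5: a_5 = 1932.

1932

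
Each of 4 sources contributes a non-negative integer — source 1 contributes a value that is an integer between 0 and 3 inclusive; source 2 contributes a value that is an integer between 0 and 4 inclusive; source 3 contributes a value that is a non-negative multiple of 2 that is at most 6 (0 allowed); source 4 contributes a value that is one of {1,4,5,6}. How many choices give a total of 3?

The generating function for the choices is (1 + q + q^2 + q^3)·(1 + q + q^2 + q^3 + q^4)·(1 + q^2 + q^4 + q^6)·(q + q^4 + q^5 + q^6); the count is [q^3].
(1 + q + q^2 + q^3) has coefficients 1,1,1,1 for degrees 0…3.
(1 + q + q^2 + q^3 + q^4) has coefficients 1,1,1,1 for degrees 0…3.
Multiplying by (1 + q^2 + q^4 + q^6) gives running coefficients 1,1,2,2 for degrees 0…3.
Finally multiplying by (q + q^4 + q^5 + q^6), the product of all factors after the first has coefficients 0,1,1,2 for degrees 0…3.
[q^3] = 1·2 + 1·1 + 1·1 + 1·0 = 4.

4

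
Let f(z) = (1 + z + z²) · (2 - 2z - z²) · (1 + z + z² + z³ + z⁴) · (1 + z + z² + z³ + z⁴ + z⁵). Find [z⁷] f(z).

(1 + z + z²) has coefficients 1,1,1 for degrees 0…2.
(2 - 2z - z²) has coefficients 2,-2,-1,0,0,0,0,0 for degrees 0…7.
Multiplying by (1 + z + z² + z³ + z⁴) gives running coefficients 2,0,-1,-1,-1,-3,-1,0 for degrees 0…7.
Finally multiplying by (1 + z + z² + z³ + z⁴ + z⁵), the product of all factors after the first has coefficients 2,2,1,0,-1,-4,-7,-7 for degrees 0…7.
[z⁷] = 1·(-7) + 1·(-7) + 1·(-4) = -18.

-18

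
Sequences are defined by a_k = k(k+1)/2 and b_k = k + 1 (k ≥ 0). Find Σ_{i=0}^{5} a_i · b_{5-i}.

70

This is [x^5] in the product of the two ordinary generating functions.
Σ = 0·6 + 1·5 + 3·4 + 6·3 + 10·2 + 15·1 = 70.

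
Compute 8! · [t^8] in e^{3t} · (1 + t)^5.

2180601

The EGF product rule gives c_8 = Σ_{k_1+k_2=8} C(8; k_1,k_2) · ∏ g_i(k_i), where e^{3t} gives (3)^k; (1+t)^5 gives the falling factorial (5)_k.
g_1(k) for k = 0…8: 1, 3, 9, 27, 81, 243, 729, 2187, 6561.
g_2(k) for k = 0…8: 1, 5, 20, 60, 120, 120, 0, 0, 0.
c_8 = Σ_k C(8,k)·g_1(k)·g_2(8−k) = 56·27·120 + 70·81·120 + 56·243·60 + 28·729·20 + 8·2187·5 + 1·6561·1 = 181440 + 680400 + 816480 + 408240 + 87480 + 6561 = 2180601.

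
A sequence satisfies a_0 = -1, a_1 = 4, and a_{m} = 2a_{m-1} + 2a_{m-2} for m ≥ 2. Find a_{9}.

The ordinary generating function has denominator 1 - 2z - 2z^2.
Iterating the recurrence: a_0,…,a_{9} = -1, 4, 6, 20, 52, 144, 392, 1072, 2928, 8000.

8000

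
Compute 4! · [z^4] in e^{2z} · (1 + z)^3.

304

The EGF product rule gives c_4 = Σ_{k_1+k_2=4} C(4; k_1,k_2) · ∏ g_i(k_i), where e^{2z} gives (2)^k; (1+z)^3 gives the falling factorial (3)_k.
g_1(k) for k = 0…4: 1, 2, 4, 8, 16.
g_2(k) for k = 0…4: 1, 3, 6, 6, 0.
c_4 = Σ_k C(4,k)·g_1(k)·g_2(4−k) = 4·2·6 + 6·4·6 + 4·8·3 + 1·16·1 = 48 + 144 + 96 + 16 = 304.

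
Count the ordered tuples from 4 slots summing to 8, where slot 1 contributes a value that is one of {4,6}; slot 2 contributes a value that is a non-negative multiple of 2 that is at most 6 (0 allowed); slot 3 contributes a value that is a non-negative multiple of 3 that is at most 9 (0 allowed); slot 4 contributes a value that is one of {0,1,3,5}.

3

The generating function for the choices is (z^4 + z^6)·(1 + z^2 + z^4 + z^6)·(1 + z^3 + z^6 + z^9)·(1 + z + z^3 + z^5); the count is [z^8].
(z^4 + z^6) has coefficients 0,0,0,0,1,0,1 for degrees 0…6.
(1 + z^2 + z^4 + z^6) has coefficients 1,0,1,0,1,0,1,0,0 for degrees 0…8.
Multiplying by (1 + z^3 + z^6 + z^9) gives running coefficients 1,0,1,1,1,1,2,1,1 for degrees 0…8.
Finally multiplying by (1 + z + z^3 + z^5), the product of all factors after the first has coefficients 1,1,1,3,2,4,4,5,4 for degrees 0…8.
[z^8] = 1·2 + 1·1 = 3.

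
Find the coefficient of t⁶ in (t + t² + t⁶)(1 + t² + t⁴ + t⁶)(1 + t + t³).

4

(t + t² + t⁶) has coefficients 0,1,1,0,0,0,1 for degrees 0…6.
(1 + t² + t⁴ + t⁶) has coefficients 1,0,1,0,1,0,1 for degrees 0…6.
Finally multiplying by (1 + t + t³), the product of all factors after the first has coefficients 1,1,1,2,1,2,1 for degrees 0…6.
[t⁶] = 1·2 + 1·1 + 1·1 = 4.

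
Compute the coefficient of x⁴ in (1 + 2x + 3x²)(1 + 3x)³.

(1 + 2x + 3x²) has coefficients 1,2,3 for degrees 0…2.
(1 + 3x)³ has coefficients 1,9,27,27,0 for degrees 0…4.
[x⁴] = 1·0 + 2·27 + 3·27 = 135.

135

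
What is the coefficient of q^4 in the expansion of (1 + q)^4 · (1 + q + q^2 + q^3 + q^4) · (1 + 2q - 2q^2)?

(1 + q)^4 has coefficients 1,4,6,4,1 for degrees 0…4.
(1 + q + q^2 + q^3 + q^4) has coefficients 1,1,1,1,1 for degrees 0…4.
Finally multiplying by (1 + 2q - 2q^2), the product of all factors after the first has coefficients 1,3,1,1,1 for degrees 0…4.
[q^4] = 1·1 + 4·1 + 6·1 + 4·3 + 1·1 = 24.

24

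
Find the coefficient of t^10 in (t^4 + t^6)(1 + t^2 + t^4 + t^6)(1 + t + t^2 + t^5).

4

(t^4 + t^6) has coefficients 0,0,0,0,1,0,1 for degrees 0…6.
(1 + t^2 + t^4 + t^6) has coefficients 1,0,1,0,1,0,1,0,0,0,0 for degrees 0…10.
Finally multiplying by (1 + t + t^2 + t^5), the product of all factors after the first has coefficients 1,1,2,1,2,2,2,2,1,1,0 for degrees 0…10.
[t^10] = 1·2 + 1·2 = 4.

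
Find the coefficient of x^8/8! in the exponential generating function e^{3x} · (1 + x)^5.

The EGF product rule gives c_8 = Σ_{k_1+k_2=8} C(8; k_1,k_2) · ∏ g_i(k_i), where e^{3x} gives (3)^k; (1+x)^5 gives the falling factorial (5)_k.
g_1(k) for k = 0…8: 1, 3, 9, 27, 81, 243, 729, 2187, 6561.
g_2(k) for k = 0…8: 1, 5, 20, 60, 120, 120, 0, 0, 0.
c_8 = Σ_k C(8,k)·g_1(k)·g_2(8−k) = 56·27·120 + 70·81·120 + 56·243·60 + 28·729·20 + 8·2187·5 + 1·6561·1 = 181440 + 680400 + 816480 + 408240 + 87480 + 6561 = 2180601.

2180601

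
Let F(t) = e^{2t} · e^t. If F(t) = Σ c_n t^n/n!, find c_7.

2187

The EGF product rule gives c_7 = Σ_{k_1+k_2=7} C(7; k_1,k_2) · ∏ g_i(k_i), where e^{2t} gives (2)^k; e^t gives (1)^k.
g_1(k) for k = 0…7: 1, 2, 4, 8, 16, 32, 64, 128.
g_2(k) for k = 0…7: 1, 1, 1, 1, 1, 1, 1, 1.
c_7 = Σ_k C(7,k)·g_1(k)·g_2(7−k) = 1·1·1 + 7·2·1 + 21·4·1 + 35·8·1 + 35·16·1 + 21·32·1 + 7·64·1 + 1·128·1 = 1 + 14 + 84 + 280 + 560 + 672 + 448 + 128 = 2187.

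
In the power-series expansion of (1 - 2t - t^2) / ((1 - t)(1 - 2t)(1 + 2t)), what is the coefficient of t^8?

Partial fractions give a closed form: a_n = (2/3)·1^n + (-1/4)·2^n + (7/12)·(-2)^n.
At n = 8: a_8 = 86.

86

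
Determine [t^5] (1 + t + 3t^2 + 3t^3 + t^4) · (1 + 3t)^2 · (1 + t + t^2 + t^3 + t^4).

(1 + t + 3t^2 + 3t^3 + t^4) has coefficients 1,1,3,3,1 for degrees 0…4.
(1 + 3t)^2 has coefficients 1,6,9,0,0,0 for degrees 0…5.
Finally multiplying by (1 + t + t^2 + t^3 + t^4), the product of all factors after the first has coefficients 1,7,16,16,16,15 for degrees 0…5.
[t^5] = 1·15 + 1·16 + 3·16 + 3·16 + 1·7 = 134.

134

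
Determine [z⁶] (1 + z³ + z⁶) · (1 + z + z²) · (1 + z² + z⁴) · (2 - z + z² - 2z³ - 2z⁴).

(1 + z³ + z⁶) has coefficients 1,0,0,1,0,0,1 for degrees 0…6.
(1 + z + z²) has coefficients 1,1,1,0,0,0,0 for degrees 0…6.
Multiplying by (1 + z² + z⁴) gives running coefficients 1,1,2,1,2,1,1 for degrees 0…6.
Finally multiplying by (2 - z + z² - 2z³ - 2z⁴), the product of all factors after the first has coefficients 2,1,4,-1,1,-5,-3 for degrees 0…6.
[z⁶] = 1·(-3) + 1·(-1) + 1·2 = -2.

-2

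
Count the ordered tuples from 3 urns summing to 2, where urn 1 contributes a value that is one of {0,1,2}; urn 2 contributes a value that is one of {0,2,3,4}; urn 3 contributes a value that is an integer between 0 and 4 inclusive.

The generating function for the choices is (1 + y + y²)·(1 + y² + y³ + y⁴)·(1 + y + y² + y³ + y⁴); the count is [y²].
(1 + y + y²) has coefficients 1,1,1 for degrees 0…2.
(1 + y² + y³ + y⁴) has coefficients 1,0,1 for degrees 0…2.
Finally multiplying by (1 + y + y² + y³ + y⁴), the product of all factors after the first has coefficients 1,1,2 for degrees 0…2.
[y²] = 1·2 + 1·1 + 1·1 = 4.

4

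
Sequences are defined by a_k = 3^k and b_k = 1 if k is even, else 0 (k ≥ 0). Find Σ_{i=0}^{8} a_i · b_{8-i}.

7381

This is [x^8] in the product of the two ordinary generating functions.
Σ = 1·1 + 3·0 + 9·1 + 27·0 + 81·1 + 243·0 + 729·1 + 2187·0 + 6561·1 = 7381.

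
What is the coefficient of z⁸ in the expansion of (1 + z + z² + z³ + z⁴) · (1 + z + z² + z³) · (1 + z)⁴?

(1 + z + z² + z³ + z⁴) has coefficients 1,1,1,1,1 for degrees 0…4.
(1 + z + z² + z³) has coefficients 1,1,1,1,0,0,0,0,0 for degrees 0…8.
Finally multiplying by (1 + z)⁴, the product of all factors after the first has coefficients 1,5,11,15,15,11,5,1,0 for degrees 0…8.
[z⁸] = 1·0 + 1·1 + 1·5 + 1·11 + 1·15 = 32.

32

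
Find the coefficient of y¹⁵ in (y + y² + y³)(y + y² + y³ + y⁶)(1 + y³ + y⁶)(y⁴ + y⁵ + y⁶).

(y + y² + y³) has coefficients 0,1,1,1 for degrees 0…3.
(y + y² + y³ + y⁶) has coefficients 0,1,1,1,0,0,1,0,0,0,0,0,0,0,0,0 for degrees 0…15.
Multiplying by (1 + y³ + y⁶) gives running coefficients 0,1,1,1,1,1,2,1,1,2,0,0,1,0,0,0 for degrees 0…15.
Finally multiplying by (y⁴ + y⁵ + y⁶), the product of all factors after the first has coefficients 0,0,0,0,0,1,2,3,3,3,4,4,4,4,3,2 for degrees 0…15.
[y¹⁵] = 1·3 + 1·4 + 1·4 = 11.

11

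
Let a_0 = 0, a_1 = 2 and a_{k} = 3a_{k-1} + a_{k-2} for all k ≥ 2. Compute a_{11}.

The ordinary generating function has denominator 1 - 3y - y^2.
Iterating the recurrence: a_0,…,a_{11} = 0, 2, 6, 20, 66, 218, 720, 2378, 7854, 25940, 85674, 282962.

282962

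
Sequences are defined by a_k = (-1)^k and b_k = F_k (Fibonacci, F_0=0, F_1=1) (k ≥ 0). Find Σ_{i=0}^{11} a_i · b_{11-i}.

56

Write out a_i and b_{11-i} for i = 0,…,11 and sum the products.
Σ = 1·89 − 1·55 + 1·34 − 1·21 + 1·13 − 1·8 + 1·5 − 1·3 + 1·2 − 1·1 + 1·1 − 1·0 = 56.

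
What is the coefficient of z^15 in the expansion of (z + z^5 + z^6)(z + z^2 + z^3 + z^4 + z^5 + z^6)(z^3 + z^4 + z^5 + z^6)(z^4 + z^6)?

(z + z^5 + z^6) has coefficients 0,1,0,0,0,1,1 for degrees 0…6.
(z + z^2 + z^3 + z^4 + z^5 + z^6) has coefficients 0,1,1,1,1,1,1,0,0,0,0,0,0,0,0,0 for degrees 0…15.
Multiplying by (z^3 + z^4 + z^5 + z^6) gives running coefficients 0,0,0,0,1,2,3,4,4,4,3,2,1,0,0,0 for degrees 0…15.
Finally multiplying by (z^4 + z^6), the product of all factors after the first has coefficients 0,0,0,0,0,0,0,0,1,2,4,6,7,8,7,6 for degrees 0…15.
[z^15] = 1·7 + 1·4 + 1·2 = 13.

13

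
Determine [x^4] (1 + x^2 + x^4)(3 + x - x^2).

2

(1 + x^2 + x^4) has coefficients 1,0,1,0,1 for degrees 0…4.
(3 + x - x^2) has coefficients 3,1,-1,0,0 for degrees 0…4.
[x^4] = 1·0 + 1·(-1) + 1·3 = 2.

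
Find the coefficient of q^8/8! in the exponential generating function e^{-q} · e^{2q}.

1

The EGF product rule gives c_8 = Σ_{k_1+k_2=8} C(8; k_1,k_2) · ∏ g_i(k_i), where e^{-q} gives (-1)^k; e^{2q} gives (2)^k.
g_1(k) for k = 0…8: 1, -1, 1, -1, 1, -1, 1, -1, 1.
g_2(k) for k = 0…8: 1, 2, 4, 8, 16, 32, 64, 128, 256.
c_8 = Σ_k C(8,k)·g_1(k)·g_2(8−k) = 1·1·256 + 8·(-1)·128 + 28·1·64 + 56·(-1)·32 + 70·1·16 + 56·(-1)·8 + 28·1·4 + 8·(-1)·2 + 1·1·1 = 256 − 1024 + 1792 − 1792 + 1120 − 448 + 112 − 16 + 1 = 1.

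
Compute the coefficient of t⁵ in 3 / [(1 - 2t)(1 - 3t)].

1995

Partial fractions give a closed form: a_n = (-6)·2^n + (9)·3^n.
At n = 5: a_5 = 1995.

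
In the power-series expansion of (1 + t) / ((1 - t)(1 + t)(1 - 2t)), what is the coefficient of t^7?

255

The denominator gives the recurrence a_n = 2a_(n−1) + a_(n−2) − 2a_(n−3) for n ≥ 3; the numerator fixes a_0 = 1, a_1 = 3, a_2 = 7.
Iterating: 1, 3, 7, 15, 31, 63, 127, 255, so a_7 = 255.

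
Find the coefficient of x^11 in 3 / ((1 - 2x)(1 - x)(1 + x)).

Partial fractions give a closed form: a_n = (4)·2^n + (-3/2)·1^n + (1/2)·(-1)^n.
At n = 11: a_11 = 8190.

8190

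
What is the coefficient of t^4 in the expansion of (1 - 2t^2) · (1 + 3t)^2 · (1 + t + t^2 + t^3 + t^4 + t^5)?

-16

(1 - 2t^2) has coefficients 1,0,-2 for degrees 0…2.
(1 + 3t)^2 has coefficients 1,6,9,0,0 for degrees 0…4.
Finally multiplying by (1 + t + t^2 + t^3 + t^4 + t^5), the product of all factors after the first has coefficients 1,7,16,16,16 for degrees 0…4.
[t^4] = 1·16 − 2·16 = -16.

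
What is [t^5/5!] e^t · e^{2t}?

243

The EGF product rule gives c_5 = Σ_{k_1+k_2=5} C(5; k_1,k_2) · ∏ g_i(k_i), where e^t gives (1)^k; e^{2t} gives (2)^k.
g_1(k) for k = 0…5: 1, 1, 1, 1, 1, 1.
g_2(k) for k = 0…5: 1, 2, 4, 8, 16, 32.
c_5 = Σ_k C(5,k)·g_1(k)·g_2(5−k) = 1·1·32 + 5·1·16 + 10·1·8 + 10·1·4 + 5·1·2 + 1·1·1 = 32 + 80 + 80 + 40 + 10 + 1 = 243.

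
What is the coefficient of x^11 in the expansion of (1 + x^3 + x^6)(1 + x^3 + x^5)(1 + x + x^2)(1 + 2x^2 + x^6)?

9

(1 + x^3 + x^6) has coefficients 1,0,0,1,0,0,1 for degrees 0…6.
(1 + x^3 + x^5) has coefficients 1,0,0,1,0,1,0,0,0,0,0,0 for degrees 0…11.
Multiplying by (1 + x + x^2) gives running coefficients 1,1,1,1,1,2,1,1,0,0,0,0 for degrees 0…11.
Finally multiplying by (1 + 2x^2 + x^6), the product of all factors after the first has coefficients 1,1,3,3,3,4,4,6,3,3,1,2 for degrees 0…11.
[x^11] = 1·2 + 1·3 + 1·4 = 9.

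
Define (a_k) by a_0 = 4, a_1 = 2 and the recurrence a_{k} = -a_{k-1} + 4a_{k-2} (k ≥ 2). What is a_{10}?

12782

The ordinary generating function has denominator 1 + t - 4t^2.
Iterating the recurrence: a_0,…,a_{10} = 4, 2, 14, -6, 62, -86, 334, -678, 2014, -4726, 12782.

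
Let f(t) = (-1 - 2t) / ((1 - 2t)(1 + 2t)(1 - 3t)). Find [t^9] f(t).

Partial fractions give a closed form: a_n = (2)·2^n + (-3)·3^n.
At n = 9: a_9 = -58025.

-58025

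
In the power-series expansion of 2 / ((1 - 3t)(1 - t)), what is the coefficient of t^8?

Partial fractions give a closed form: a_n = (3)·3^n + (-1)·1^n.
At n = 8: a_8 = 19682.

19682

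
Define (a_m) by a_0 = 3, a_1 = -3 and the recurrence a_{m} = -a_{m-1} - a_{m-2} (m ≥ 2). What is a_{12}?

The ordinary generating function has denominator 1 + t + t^2.
Iterating the recurrence: a_0,…,a_{12} = 3, -3, 0, 3, -3, 0, 3, -3, 0, 3, -3, 0, 3.

3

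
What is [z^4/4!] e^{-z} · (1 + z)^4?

The EGF product rule gives c_4 = Σ_{k_1+k_2=4} C(4; k_1,k_2) · ∏ g_i(k_i), where e^{-z} gives (-1)^k; (1+z)^4 gives the falling factorial (4)_k.
g_1(k) for k = 0…4: 1, -1, 1, -1, 1.
g_2(k) for k = 0…4: 1, 4, 12, 24, 24.
c_4 = Σ_k C(4,k)·g_1(k)·g_2(4−k) = 1·1·24 + 4·(-1)·24 + 6·1·12 + 4·(-1)·4 + 1·1·1 = 24 − 96 + 72 − 16 + 1 = -15.

-15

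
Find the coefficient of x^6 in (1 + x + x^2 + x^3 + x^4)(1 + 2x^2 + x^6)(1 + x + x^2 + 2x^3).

(1 + x + x^2 + x^3 + x^4) has coefficients 1,1,1,1,1 for degrees 0…4.
(1 + 2x^2 + x^6) has coefficients 1,0,2,0,0,0,1 for degrees 0…6.
Finally multiplying by (1 + x + x^2 + 2x^3), the product of all factors after the first has coefficients 1,1,3,4,2,4,1 for degrees 0…6.
[x^6] = 1·1 + 1·4 + 1·2 + 1·4 + 1·3 = 14.

14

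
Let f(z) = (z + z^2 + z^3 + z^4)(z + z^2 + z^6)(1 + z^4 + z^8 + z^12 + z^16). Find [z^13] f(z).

(z + z^2 + z^3 + z^4) has coefficients 0,1,1,1,1 for degrees 0…4.
(z + z^2 + z^6) has coefficients 0,1,1,0,0,0,1,0,0,0,0,0,0,0 for degrees 0…13.
Finally multiplying by (1 + z^4 + z^8 + z^12 + z^16), the product of all factors after the first has coefficients 0,1,1,0,0,1,2,0,0,1,2,0,0,1 for degrees 0…13.
[z^13] = 1·0 + 1·0 + 1·2 + 1·1 = 3.

3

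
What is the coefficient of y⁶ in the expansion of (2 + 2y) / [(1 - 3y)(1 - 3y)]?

The denominator gives the recurrence a_n = 6a_(n−1) − 9a_(n−2) for n ≥ 2; the numerator fixes a_0 = 2, a_1 = 14.
Iterating: 2, 14, 66, 270, 1026, 3726, 13122, so a_6 = 13122.

13122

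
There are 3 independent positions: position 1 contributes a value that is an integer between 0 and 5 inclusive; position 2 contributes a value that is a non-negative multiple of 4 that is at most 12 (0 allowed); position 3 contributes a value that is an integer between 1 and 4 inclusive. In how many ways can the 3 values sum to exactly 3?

3

The generating function for the choices is (1 + x + x^2 + x^3 + x^4 + x^5)·(1 + x^4 + x^8 + x^12)·(x + x^2 + x^3 + x^4); the count is [x^3].
(1 + x + x^2 + x^3 + x^4 + x^5) has coefficients 1,1,1,1 for degrees 0…3.
(1 + x^4 + x^8 + x^12) has coefficients 1,0,0,0 for degrees 0…3.
Finally multiplying by (x + x^2 + x^3 + x^4), the product of all factors after the first has coefficients 0,1,1,1 for degrees 0…3.
[x^3] = 1·1 + 1·1 + 1·1 + 1·0 = 3.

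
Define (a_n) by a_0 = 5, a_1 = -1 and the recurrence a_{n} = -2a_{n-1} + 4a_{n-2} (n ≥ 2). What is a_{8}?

The ordinary generating function has denominator 1 + 2y - 4y^2.
Iterating the recurrence: a_0,…,a_{8} = 5, -1, 22, -48, 184, -560, 1856, -5952, 19328.

19328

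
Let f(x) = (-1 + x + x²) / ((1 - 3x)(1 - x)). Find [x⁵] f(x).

The denominator gives the recurrence a_n = 4a_(n−1) − 3a_(n−2) for n ≥ 3; the numerator fixes a_0 = -1, a_1 = -3, a_2 = -8.
Iterating: -1, -3, -8, -23, -68, -203, so a_5 = -203.

-203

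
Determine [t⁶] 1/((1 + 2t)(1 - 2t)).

64

The denominator gives the recurrence a_n = 4a_(n−2) for n ≥ 2; the numerator fixes a_0 = 1, a_1 = 0.
Iterating: 1, 0, 4, 0, 16, 0, 64, so a_6 = 64.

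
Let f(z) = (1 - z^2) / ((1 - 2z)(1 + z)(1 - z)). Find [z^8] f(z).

Partial fractions give a closed form: a_n = (1)·2^n.
At n = 8: a_8 = 256.

256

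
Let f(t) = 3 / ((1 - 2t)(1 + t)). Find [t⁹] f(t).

The denominator gives the recurrence a_n = a_(n−1) + 2a_(n−2) for n ≥ 2; the numerator fixes a_0 = 3, a_1 = 3.
Iterating: 3, 3, 9, 15, 33, 63, 129, 255, 513, 1023, so a_9 = 1023.

1023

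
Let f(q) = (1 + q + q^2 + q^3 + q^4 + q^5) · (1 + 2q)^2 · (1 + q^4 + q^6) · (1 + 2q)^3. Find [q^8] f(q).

454

(1 + q + q^2 + q^3 + q^4 + q^5) has coefficients 1,1,1,1,1,1 for degrees 0…5.
(1 + 2q)^2 has coefficients 1,4,4,0,0,0,0,0,0 for degrees 0…8.
Multiplying by (1 + q^4 + q^6) gives running coefficients 1,4,4,0,1,4,5,4,4 for degrees 0…8.
Finally multiplying by (1 + 2q)^3, the product of all factors after the first has coefficients 1,10,40,80,81,42,41,90,120 for degrees 0…8.
[q^8] = 1·120 + 1·90 + 1·41 + 1·42 + 1·81 + 1·80 = 454.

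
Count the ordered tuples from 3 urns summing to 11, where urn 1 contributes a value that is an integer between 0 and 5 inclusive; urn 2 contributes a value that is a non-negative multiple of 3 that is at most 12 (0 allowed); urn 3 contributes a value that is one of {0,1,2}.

The generating function for the choices is (1 + y + y^2 + y^3 + y^4 + y^5)·(1 + y^3 + y^6 + y^9 + y^12)·(1 + y + y^2); the count is [y^11].
(1 + y + y^2 + y^3 + y^4 + y^5) has coefficients 1,1,1,1,1,1 for degrees 0…5.
(1 + y^3 + y^6 + y^9 + y^12) has coefficients 1,0,0,1,0,0,1,0,0,1,0,0 for degrees 0…11.
Finally multiplying by (1 + y + y^2), the product of all factors after the first has coefficients 1,1,1,1,1,1,1,1,1,1,1,1 for degrees 0…11.
[y^11] = 1·1 + 1·1 + 1·1 + 1·1 + 1·1 + 1·1 = 6.

6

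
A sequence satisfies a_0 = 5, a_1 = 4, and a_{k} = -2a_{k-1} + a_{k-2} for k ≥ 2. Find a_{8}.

The ordinary generating function has denominator 1 + 2y - y^2.
Iterating the recurrence: a_0,…,a_{8} = 5, 4, -3, 10, -23, 56, -135, 326, -787.

-787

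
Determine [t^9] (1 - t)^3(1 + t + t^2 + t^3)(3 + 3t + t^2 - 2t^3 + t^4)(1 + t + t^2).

-1

(1 - t)^3 has coefficients 1,-3,3,-1 for degrees 0…3.
(1 + t + t^2 + t^3) has coefficients 1,1,1,1,0,0,0,0,0,0 for degrees 0…9.
Multiplying by (3 + 3t + t^2 - 2t^3 + t^4) gives running coefficients 3,6,7,5,3,0,-1,1,0,0 for degrees 0…9.
Finally multiplying by (1 + t + t^2), the product of all factors after the first has coefficients 3,9,16,18,15,8,2,0,0,1 for degrees 0…9.
[t^9] = 1·1 − 3·0 + 3·0 − 1·2 = -1.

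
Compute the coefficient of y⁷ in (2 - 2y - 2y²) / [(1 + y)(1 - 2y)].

The denominator gives the recurrence a_n = a_(n−1) + 2a_(n−2) for n ≥ 3; the numerator fixes a_0 = 2, a_1 = 0, a_2 = 2.
Iterating: 2, 0, 2, 2, 6, 10, 22, 42, so a_7 = 42.

42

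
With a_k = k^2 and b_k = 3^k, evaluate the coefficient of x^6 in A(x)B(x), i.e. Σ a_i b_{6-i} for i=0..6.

The convolution is the x^6 coefficient of A(x)B(x).
Σ = 0·729 + 1·243 + 4·81 + 9·27 + 16·9 + 25·3 + 36·1 = 1065.

1065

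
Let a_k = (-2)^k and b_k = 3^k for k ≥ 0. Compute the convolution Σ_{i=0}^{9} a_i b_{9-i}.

This is [x^9] in the product of the two ordinary generating functions.
Σ = 1·19683 − 2·6561 + 4·2187 − 8·729 + 16·243 − 32·81 + 64·27 − 128·9 + 256·3 − 512·1 = 11605.

11605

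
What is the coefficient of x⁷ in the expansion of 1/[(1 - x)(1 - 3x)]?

Partial fractions give a closed form: a_n = (-1/2)·1^n + (3/2)·3^n.
At n = 7: a_7 = 3280.

3280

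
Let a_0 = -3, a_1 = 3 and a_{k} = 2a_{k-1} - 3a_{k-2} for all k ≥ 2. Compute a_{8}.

285

The ordinary generating function has denominator 1 - 2z + 3z^2.
Iterating the recurrence: a_0,…,a_{8} = -3, 3, 15, 21, -3, -69, -129, -51, 285.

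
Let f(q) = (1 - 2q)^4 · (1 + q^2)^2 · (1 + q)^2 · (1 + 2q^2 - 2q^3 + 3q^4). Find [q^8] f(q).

(1 - 2q)^4 has coefficients 1,-8,24,-32,16 for degrees 0…4.
(1 + q^2)^2 has coefficients 1,0,2,0,1,0,0,0,0 for degrees 0…8.
Multiplying by (1 + q)^2 gives running coefficients 1,2,3,4,3,2,1,0,0 for degrees 0…8.
Finally multiplying by (1 + 2q^2 - 2q^3 + 3q^4), the product of all factors after the first has coefficients 1,2,5,6,8,10,8,10,7 for degrees 0…8.
[q^8] = 1·7 − 8·10 + 24·8 − 32·10 + 16·8 = -73.

-73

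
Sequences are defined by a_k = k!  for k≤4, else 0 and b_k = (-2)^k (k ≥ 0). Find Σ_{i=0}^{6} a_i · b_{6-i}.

112

Write out a_i and b_{6-i} for i = 0,…,6 and sum the products.
Σ = 1·64 + 1·(-32) + 2·16 + 6·(-8) + 24·4 + 0·(-2) + 0·1 = 112.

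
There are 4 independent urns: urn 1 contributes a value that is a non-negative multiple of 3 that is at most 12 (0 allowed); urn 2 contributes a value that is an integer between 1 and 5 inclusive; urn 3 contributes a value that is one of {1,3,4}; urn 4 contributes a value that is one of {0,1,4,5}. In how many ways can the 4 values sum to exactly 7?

The generating function for the choices is (1 + y³ + y⁶ + y⁹ + y¹²)·(y + y² + y³ + y⁴ + y⁵)·(y + y³ + y⁴)·(1 + y + y⁴ + y⁵); the count is [y⁷].
(1 + y³ + y⁶ + y⁹ + y¹²) has coefficients 1,0,0,1,0,0,1,0 for degrees 0…7.
(y + y² + y³ + y⁴ + y⁵) has coefficients 0,1,1,1,1,1,0,0 for degrees 0…7.
Multiplying by (y + y³ + y⁴) gives running coefficients 0,0,1,1,2,3,3,2 for degrees 0…7.
Finally multiplying by (1 + y + y⁴ + y⁵), the product of all factors after the first has coefficients 0,0,1,2,3,5,7,7 for degrees 0…7.
[y⁷] = 1·7 + 1·3 + 1·0 = 10.

10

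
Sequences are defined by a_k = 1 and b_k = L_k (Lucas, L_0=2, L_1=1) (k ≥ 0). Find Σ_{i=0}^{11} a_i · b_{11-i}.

520

The convolution is the t^11 coefficient of A(t)B(t).
Σ = 1·199 + 1·123 + 1·76 + 1·47 + 1·29 + 1·18 + 1·11 + 1·7 + 1·4 + 1·3 + 1·1 + 1·2 = 520.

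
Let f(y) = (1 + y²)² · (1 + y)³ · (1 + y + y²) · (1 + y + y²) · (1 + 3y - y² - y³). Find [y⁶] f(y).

141

(1 + y²)² has coefficients 1,0,2,0,1 for degrees 0…4.
(1 + y)³ has coefficients 1,3,3,1,0,0,0 for degrees 0…6.
Multiplying by (1 + y + y²) gives running coefficients 1,4,7,7,4,1,0 for degrees 0…6.
Multiplying by (1 + y + y²) gives running coefficients 1,5,12,18,18,12,5 for degrees 0…6.
Finally multiplying by (1 + 3y - y² - y³), the product of all factors after the first has coefficients 1,8,26,48,55,36,5 for degrees 0…6.
[y⁶] = 1·5 + 2·55 + 1·26 = 141.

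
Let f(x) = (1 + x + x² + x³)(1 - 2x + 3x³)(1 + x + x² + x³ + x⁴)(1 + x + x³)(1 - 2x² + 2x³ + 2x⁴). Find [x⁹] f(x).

(1 + x + x² + x³) has coefficients 1,1,1,1 for degrees 0…3.
(1 - 2x + 3x³) has coefficients 1,-2,0,3,0,0,0,0,0,0 for degrees 0…9.
Multiplying by (1 + x + x² + x³ + x⁴) gives running coefficients 1,-1,-1,2,2,1,3,3,0,0 for degrees 0…9.
Multiplying by (1 + x + x³) gives running coefficients 1,0,-2,2,3,2,6,8,4,3 for degrees 0…9.
Finally multiplying by (1 - 2x² + 2x³ + 2x⁴), the product of all factors after the first has coefficients 1,0,-4,4,9,-6,0,14,2,3 for degrees 0…9.
[x⁹] = 1·3 + 1·2 + 1·14 + 1·0 = 19.

19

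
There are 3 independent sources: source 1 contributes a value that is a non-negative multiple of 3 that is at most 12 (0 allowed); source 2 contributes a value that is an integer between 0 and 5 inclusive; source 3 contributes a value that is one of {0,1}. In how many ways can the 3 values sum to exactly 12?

The generating function for the choices is (1 + x³ + x⁶ + x⁹ + x¹²)·(1 + x + x² + x³ + x⁴ + x⁵)·(1 + x); the count is [x¹²].
(1 + x³ + x⁶ + x⁹ + x¹²) has coefficients 1,0,0,1,0,0,1,0,0,1,0,0,1 for degrees 0…12.
(1 + x + x² + x³ + x⁴ + x⁵) has coefficients 1,1,1,1,1,1,0,0,0,0,0,0,0 for degrees 0…12.
Finally multiplying by (1 + x), the product of all factors after the first has coefficients 1,2,2,2,2,2,1,0,0,0,0,0,0 for degrees 0…12.
[x¹²] = 1·0 + 1·0 + 1·1 + 1·2 + 1·1 = 4.

4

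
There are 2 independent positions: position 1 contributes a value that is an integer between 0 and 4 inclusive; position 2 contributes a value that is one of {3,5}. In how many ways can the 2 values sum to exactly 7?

2

The generating function for the choices is (1 + z + z^2 + z^3 + z^4)·(z^3 + z^5); the count is [z^7].
(1 + z + z^2 + z^3 + z^4) has coefficients 1,1,1,1,1 for degrees 0…4.
(z^3 + z^5) has coefficients 0,0,0,1,0,1,0,0 for degrees 0…7.
[z^7] = 1·0 + 1·0 + 1·1 + 1·0 + 1·1 = 2.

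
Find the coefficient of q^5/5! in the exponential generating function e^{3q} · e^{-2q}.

The EGF product rule gives c_5 = Σ_{k_1+k_2=5} C(5; k_1,k_2) · ∏ g_i(k_i), where e^{3q} gives (3)^k; e^{-2q} gives (-2)^k.
g_1(k) for k = 0…5: 1, 3, 9, 27, 81, 243.
g_2(k) for k = 0…5: 1, -2, 4, -8, 16, -32.
c_5 = Σ_k C(5,k)·g_1(k)·g_2(5−k) = 1·1·(-32) + 5·3·16 + 10·9·(-8) + 10·27·4 + 5·81·(-2) + 1·243·1 = −32 + 240 − 720 + 1080 − 810 + 243 = 1.

1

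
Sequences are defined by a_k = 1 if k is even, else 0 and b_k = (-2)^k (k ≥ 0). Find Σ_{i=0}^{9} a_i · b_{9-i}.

-682

This is [x^9] in the product of the two ordinary generating functions.
Σ = 1·(-512) + 0·256 + 1·(-128) + 0·64 + 1·(-32) + 0·16 + 1·(-8) + 0·4 + 1·(-2) + 0·1 = -682.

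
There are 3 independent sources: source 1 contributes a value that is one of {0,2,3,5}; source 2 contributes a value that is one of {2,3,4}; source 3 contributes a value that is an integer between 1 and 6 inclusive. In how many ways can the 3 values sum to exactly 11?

The generating function for the choices is (1 + t² + t³ + t⁵)·(t² + t³ + t⁴)·(t + t² + t³ + t⁴ + t⁵ + t⁶); the count is [t¹¹].
(1 + t² + t³ + t⁵) has coefficients 1,0,1,1,0,1 for degrees 0…5.
(t² + t³ + t⁴) has coefficients 0,0,1,1,1,0,0,0,0,0,0,0 for degrees 0…11.
Finally multiplying by (t + t² + t³ + t⁴ + t⁵ + t⁶), the product of all factors after the first has coefficients 0,0,0,1,2,3,3,3,3,2,1,0 for degrees 0…11.
[t¹¹] = 1·0 + 1·2 + 1·3 + 1·3 = 8.

8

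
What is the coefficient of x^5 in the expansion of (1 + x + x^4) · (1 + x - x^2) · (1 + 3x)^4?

(1 + x + x^4) has coefficients 1,1,0,0,1 for degrees 0…4.
(1 + x - x^2) has coefficients 1,1,-1,0,0,0 for degrees 0…5.
Finally multiplying by (1 + 3x)^4, the product of all factors after the first has coefficients 1,13,65,150,135,-27 for degrees 0…5.
[x^5] = 1·(-27) + 1·135 + 1·13 = 121.

121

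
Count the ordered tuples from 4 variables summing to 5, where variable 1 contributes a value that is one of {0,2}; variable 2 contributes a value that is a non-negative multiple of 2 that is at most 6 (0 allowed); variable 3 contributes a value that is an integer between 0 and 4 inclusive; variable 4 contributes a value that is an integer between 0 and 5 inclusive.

17

The generating function for the choices is (1 + t²)·(1 + t² + t⁴ + t⁶)·(1 + t + t² + t³ + t⁴)·(1 + t + t² + t³ + t⁴ + t⁵); the count is [t⁵].
(1 + t²) has coefficients 1,0,1 for degrees 0…2.
(1 + t² + t⁴ + t⁶) has coefficients 1,0,1,0,1,0 for degrees 0…5.
Multiplying by (1 + t + t² + t³ + t⁴) gives running coefficients 1,1,2,2,3,2 for degrees 0…5.
Finally multiplying by (1 + t + t² + t³ + t⁴ + t⁵), the product of all factors after the first has coefficients 1,2,4,6,9,11 for degrees 0…5.
[t⁵] = 1·11 + 1·6 = 17.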